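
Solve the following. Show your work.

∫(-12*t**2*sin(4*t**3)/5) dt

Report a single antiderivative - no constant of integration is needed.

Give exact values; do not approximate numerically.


Step 1. Substitute u = t**3, turning ∫(-12*t**2*sin(4*t**3)/5) dt into ∫(-4*sin(4*u)/5) du: now ∫(-4*sin(4*u)/5) du.
Step 2. Evaluate the standard form: now cos(4*u)/5.
Step 3. Substitute back u = t**3: now cos(4*t**3)/5.
Answer: cos(4*t**3)/5.


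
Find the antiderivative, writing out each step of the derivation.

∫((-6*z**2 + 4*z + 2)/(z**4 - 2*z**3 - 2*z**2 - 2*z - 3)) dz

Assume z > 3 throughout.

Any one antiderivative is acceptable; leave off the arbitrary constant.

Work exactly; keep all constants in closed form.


Step 1. Decompose ∫((-6*z**2 + 4*z + 2)/(z**4 - 2*z**3 - 2*z**2 - 2*z - 3)) dz by partial fractions, (-6*z**2 + 4*z + 2)/(z**4 - 2*z**3 - 2*z**2 - 2*z - 3) = -2/(z**2 + 1) + 1/(z + 1) - 1/(z - 3): now ∫(-1/(z - 3)) dz + ∫(1/(z + 1)) dz + ∫(-2/(z**2 + 1)) dz.
Step 2. Evaluate the standard form [assuming z > -1]: now log(z + 1) + ∫(-1/(z - 3)) dz + ∫(-2/(z**2 + 1)) dz.
Step 3. Evaluate the standard form [assuming z > 3]: now -log(z - 3) + log(z + 1) + ∫(-2/(z**2 + 1)) dz.
Step 4. Evaluate the standard form: now -log(z - 3) + log(z + 1) - 2*atan(z).
Answer: -log(z - 3) + log(z + 1) - 2*atan(z).


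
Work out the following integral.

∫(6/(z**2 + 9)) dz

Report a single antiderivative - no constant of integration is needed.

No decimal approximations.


Answer: 2*atan(z/3).


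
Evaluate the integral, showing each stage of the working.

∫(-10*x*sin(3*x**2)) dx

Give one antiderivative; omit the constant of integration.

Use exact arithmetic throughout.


Step 1. Substitute u = x**2, turning ∫(-10*x*sin(3*x**2)) dx into ∫(-5*sin(3*u)) du: now ∫(-5*sin(3*u)) du.
Step 2. Evaluate the standard form: now 5*cos(3*u)/3.
Step 3. Substitute back u = x**2: now 5*cos(3*x**2)/3.
Answer: 5*cos(3*x**2)/3.


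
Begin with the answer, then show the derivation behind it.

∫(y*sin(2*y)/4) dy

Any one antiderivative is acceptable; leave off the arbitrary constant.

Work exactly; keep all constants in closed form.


The answer is -y*cos(2*y)/8 + sin(2*y)/16.
Step 1. Integrate ∫(y*sin(2*y)/4) dy by parts with u = y, dv = (sin(2*y)/4) dy, so v = -cos(2*y)/8: now -y*cos(2*y)/8 + ∫(cos(2*y)/8) dy.
Step 2. Evaluate the standard form: now -y*cos(2*y)/8 + sin(2*y)/16.
Answer: -y*cos(2*y)/8 + sin(2*y)/16.


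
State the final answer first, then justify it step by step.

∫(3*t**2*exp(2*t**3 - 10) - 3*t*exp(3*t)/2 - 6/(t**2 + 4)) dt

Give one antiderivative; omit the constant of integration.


The answer is -t*exp(3*t)/2 + exp(3*t)/6 + exp(2*t**3 - 10)/2 - 3*atan(t/2).
Step 1. Rewrite: now ∫(-3*t*exp(3*t)/2) dt + ∫(3*t**2*exp(2*t**3 - 10)) dt + ∫(-6/(t**2 + 4)) dt.
Step 2. Integrate ∫(-3*t*exp(3*t)/2) dt by parts with u = t, dv = (-3*exp(3*t)/2) dt, so v = -exp(3*t)/2: now -t*exp(3*t)/2 + ∫(3*t**2*exp(2*t**3 - 10)) dt + ∫(-6/(t**2 + 4)) dt + ∫(exp(3*t)/2) dt.
Step 3. Evaluate the standard form: now -t*exp(3*t)/2 + exp(3*t)/6 + ∫(3*t**2*exp(2*t**3 - 10)) dt + ∫(-6/(t**2 + 4)) dt.
Step 4. Substitute u = t**3 - 5, turning ∫(3*t**2*exp(2*t**3 - 10)) dt into ∫(exp(2*u)) du: now -t*exp(3*t)/2 + exp(3*t)/6 + ∫(-6/(t**2 + 4)) dt + ∫(exp(2*u)) du.
Step 5. Evaluate the standard form: now -t*exp(3*t)/2 + exp(3*t)/6 + exp(2*u)/2 + ∫(-6/(t**2 + 4)) dt.
Step 6. Substitute back u = t**3 - 5: now -t*exp(3*t)/2 + exp(3*t)/6 + exp(2*t**3 - 10)/2 + ∫(-6/(t**2 + 4)) dt.
Step 7. Evaluate the standard form: now -t*exp(3*t)/2 + exp(3*t)/6 + exp(2*t**3 - 10)/2 - 3*atan(t/2).
Answer: -t*exp(3*t)/2 + exp(3*t)/6 + exp(2*t**3 - 10)/2 - 3*atan(t/2).


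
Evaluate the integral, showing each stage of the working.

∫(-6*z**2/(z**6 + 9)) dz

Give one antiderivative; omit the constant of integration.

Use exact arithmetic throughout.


Step 1. Substitute u = z**3, turning ∫(-6*z**2/(z**6 + 9)) dz into ∫(-2/(u**2 + 9)) du: now ∫(-2/(u**2 + 9)) du.
Step 2. Evaluate the standard form: now -2*atan(u/3)/3.
Step 3. Substitute back u = z**3: now -2*atan(z**3/3)/3.
Answer: -2*atan(z**3/3)/3.


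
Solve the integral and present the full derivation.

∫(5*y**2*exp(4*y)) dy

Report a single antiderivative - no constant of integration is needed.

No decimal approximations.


Step 1. Integrate ∫(5*y**2*exp(4*y)) dy by parts with u = y**2, dv = (5*exp(4*y)) dy, so v = 5*exp(4*y)/4: now 5*y**2*exp(4*y)/4 + ∫(-5*y*exp(4*y)/2) dy.
Step 2. Integrate ∫(-5*y*exp(4*y)/2) dy by parts with u = y, dv = (-5*exp(4*y)/2) dy, so v = -5*exp(4*y)/8: now 5*y**2*exp(4*y)/4 - 5*y*exp(4*y)/8 + ∫(5*exp(4*y)/8) dy.
Step 3. Evaluate the standard form: now 5*y**2*exp(4*y)/4 - 5*y*exp(4*y)/8 + 5*exp(4*y)/32.
Answer: 5*y**2*exp(4*y)/4 - 5*y*exp(4*y)/8 + 5*exp(4*y)/32.


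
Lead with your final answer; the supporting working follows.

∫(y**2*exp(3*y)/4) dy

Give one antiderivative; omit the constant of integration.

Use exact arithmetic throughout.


The answer is y**2*exp(3*y)/12 - y*exp(3*y)/18 + exp(3*y)/54.
Step 1. Integrate ∫(y**2*exp(3*y)/4) dy by parts with u = y**2, dv = (exp(3*y)/4) dy, so v = exp(3*y)/12: now y**2*exp(3*y)/12 + ∫(-y*exp(3*y)/6) dy.
Step 2. Integrate ∫(-y*exp(3*y)/6) dy by parts with u = y, dv = (-exp(3*y)/6) dy, so v = -exp(3*y)/18: now y**2*exp(3*y)/12 - y*exp(3*y)/18 + ∫(exp(3*y)/18) dy.
Step 3. Evaluate the standard form: now y**2*exp(3*y)/12 - y*exp(3*y)/18 + exp(3*y)/54.
Answer: y**2*exp(3*y)/12 - y*exp(3*y)/18 + exp(3*y)/54.


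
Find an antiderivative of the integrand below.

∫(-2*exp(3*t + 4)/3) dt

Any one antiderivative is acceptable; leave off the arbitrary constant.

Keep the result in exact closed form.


Answer: -2*exp(3*t + 4)/9.


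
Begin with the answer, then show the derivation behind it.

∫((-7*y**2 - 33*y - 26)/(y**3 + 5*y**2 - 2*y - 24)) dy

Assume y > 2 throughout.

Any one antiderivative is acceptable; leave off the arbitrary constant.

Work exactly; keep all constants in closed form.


The answer is -4*log(y - 2) - 2*log(y + 3) - log(y + 4).
Step 1. Decompose ∫((-7*y**2 - 33*y - 26)/(y**3 + 5*y**2 - 2*y - 24)) dy by partial fractions, (-7*y**2 - 33*y - 26)/(y**3 + 5*y**2 - 2*y - 24) = -1/(y + 4) - 2/(y + 3) - 4/(y - 2): now ∫(-4/(y - 2)) dy + ∫(-2/(y + 3)) dy + ∫(-1/(y + 4)) dy.
Step 2. Evaluate the standard form [assuming y > -3]: now -2*log(y + 3) + ∫(-4/(y - 2)) dy + ∫(-1/(y + 4)) dy.
Step 3. Evaluate the standard form [assuming y > -4]: now -2*log(y + 3) - log(y + 4) + ∫(-4/(y - 2)) dy.
Step 4. Evaluate the standard form [assuming y > 2]: now -4*log(y - 2) - 2*log(y + 3) - log(y + 4).
Answer: -4*log(y - 2) - 2*log(y + 3) - log(y + 4).


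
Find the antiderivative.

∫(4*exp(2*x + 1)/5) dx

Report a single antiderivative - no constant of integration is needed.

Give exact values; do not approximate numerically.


Answer: 2*exp(2*x + 1)/5.


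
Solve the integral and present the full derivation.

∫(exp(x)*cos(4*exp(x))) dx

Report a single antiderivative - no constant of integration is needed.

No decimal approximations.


Step 1. Substitute u = exp(x), turning ∫(exp(x)*cos(4*exp(x))) dx into ∫(cos(4*u)) du: now ∫(cos(4*u)) du.
Step 2. Evaluate the standard form: now sin(4*u)/4.
Step 3. Substitute back u = exp(x): now sin(4*exp(x))/4.
Answer: sin(4*exp(x))/4.


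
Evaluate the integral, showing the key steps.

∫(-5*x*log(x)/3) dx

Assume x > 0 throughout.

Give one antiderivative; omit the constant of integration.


Step 1. Integrate ∫(-5*x*log(x)/3) dx by parts with u = log(x), dv = (-5*x/3) dx, so v = -5*x**2/6 [assuming x > 0]: now -5*x**2*log(x)/6 + ∫(5*x/6) dx.
Step 2. Evaluate the standard form: now -5*x**2*log(x)/6 + 5*x**2/12.
Answer: -5*x**2*log(x)/6 + 5*x**2/12.


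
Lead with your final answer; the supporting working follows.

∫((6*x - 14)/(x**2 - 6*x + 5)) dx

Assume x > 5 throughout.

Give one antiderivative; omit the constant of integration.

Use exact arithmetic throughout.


The answer is 4*log(x - 5) + 2*log(x - 1).
Step 1. Decompose ∫((6*x - 14)/(x**2 - 6*x + 5)) dx by partial fractions, (6*x - 14)/(x**2 - 6*x + 5) = 2/(x - 1) + 4/(x - 5): now ∫(4/(x - 5)) dx + ∫(2/(x - 1)) dx.
Step 2. Evaluate the standard form [assuming x > 1]: now 2*log(x - 1) + ∫(4/(x - 5)) dx.
Step 3. Evaluate the standard form [assuming x > 5]: now 4*log(x - 5) + 2*log(x - 1).
Answer: 4*log(x - 5) + 2*log(x - 1).


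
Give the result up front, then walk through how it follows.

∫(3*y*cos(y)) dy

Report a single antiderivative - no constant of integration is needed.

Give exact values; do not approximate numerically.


The answer is 3*y*sin(y) + 3*cos(y).
Step 1. Integrate ∫(3*y*cos(y)) dy by parts with u = y, dv = (3*cos(y)) dy, so v = 3*sin(y): now 3*y*sin(y) + ∫(-3*sin(y)) dy.
Step 2. Evaluate the standard form: now 3*y*sin(y) + 3*cos(y).
Answer: 3*y*sin(y) + 3*cos(y).


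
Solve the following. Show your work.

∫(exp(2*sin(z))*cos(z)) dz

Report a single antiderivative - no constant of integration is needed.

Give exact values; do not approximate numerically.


Step 1. Substitute u = sin(z), turning ∫(exp(2*sin(z))*cos(z)) dz into ∫(exp(2*u)) du: now ∫(exp(2*u)) du.
Step 2. Evaluate the standard form: now exp(2*u)/2.
Step 3. Substitute back u = sin(z): now exp(2*sin(z))/2.
Answer: exp(2*sin(z))/2.


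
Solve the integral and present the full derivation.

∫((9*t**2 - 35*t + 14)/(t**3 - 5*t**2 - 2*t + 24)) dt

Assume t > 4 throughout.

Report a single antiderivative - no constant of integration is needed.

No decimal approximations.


Step 1. Decompose ∫((9*t**2 - 35*t + 14)/(t**3 - 5*t**2 - 2*t + 24)) dt by partial fractions, (9*t**2 - 35*t + 14)/(t**3 - 5*t**2 - 2*t + 24) = 4/(t + 2) + 2/(t - 3) + 3/(t - 4): now ∫(3/(t - 4)) dt + ∫(2/(t - 3)) dt + ∫(4/(t + 2)) dt.
Step 2. Evaluate the standard form [assuming t > -2]: now 4*log(t + 2) + ∫(3/(t - 4)) dt + ∫(2/(t - 3)) dt.
Step 3. Evaluate the standard form [assuming t > 3]: now 2*log(t - 3) + 4*log(t + 2) + ∫(3/(t - 4)) dt.
Step 4. Evaluate the standard form [assuming t > 4]: now 3*log(t - 4) + 2*log(t - 3) + 4*log(t + 2).
Answer: 3*log(t - 4) + 2*log(t - 3) + 4*log(t + 2).


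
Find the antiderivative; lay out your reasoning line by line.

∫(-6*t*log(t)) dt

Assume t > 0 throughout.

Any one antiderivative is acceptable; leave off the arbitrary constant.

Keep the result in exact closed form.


Step 1. Integrate ∫(-6*t*log(t)) dt by parts with u = log(t), dv = (-6*t) dt, so v = -3*t**2 [assuming t > 0]: now -3*t**2*log(t) + ∫(3*t) dt.
Step 2. Evaluate the standard form: now -3*t**2*log(t) + 3*t**2/2.
Answer: -3*t**2*log(t) + 3*t**2/2.


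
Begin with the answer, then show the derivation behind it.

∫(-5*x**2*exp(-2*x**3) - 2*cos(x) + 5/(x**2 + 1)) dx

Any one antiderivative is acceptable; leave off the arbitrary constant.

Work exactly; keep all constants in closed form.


The answer is -2*sin(x) + 5*atan(x) + 5*exp(-2*x**3)/6.
Step 1. Rewrite: now ∫(-5*x**2*exp(-2*x**3)) dx + ∫(5/(x**2 + 1)) dx + ∫(-2*cos(x)) dx.
Step 2. Evaluate the standard form: now -2*sin(x) + ∫(-5*x**2*exp(-2*x**3)) dx + ∫(5/(x**2 + 1)) dx.
Step 3. Evaluate the standard form: now -2*sin(x) + 5*atan(x) + ∫(-5*x**2*exp(-2*x**3)) dx.
Step 4. Substitute u = x**3, turning ∫(-5*x**2*exp(-2*x**3)) dx into ∫(-5*exp(-2*u)/3) du: now -2*sin(x) + 5*atan(x) + ∫(-5*exp(-2*u)/3) du.
Step 5. Evaluate the standard form: now -2*sin(x) + 5*atan(x) + 5*exp(-2*u)/6.
Step 6. Substitute back u = x**3: now -2*sin(x) + 5*atan(x) + 5*exp(-2*x**3)/6.
Answer: -2*sin(x) + 5*atan(x) + 5*exp(-2*x**3)/6.


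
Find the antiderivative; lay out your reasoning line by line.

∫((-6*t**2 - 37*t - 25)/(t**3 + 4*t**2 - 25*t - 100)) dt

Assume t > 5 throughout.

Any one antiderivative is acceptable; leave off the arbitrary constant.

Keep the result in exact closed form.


Step 1. Decompose ∫((-6*t**2 - 37*t - 25)/(t**3 + 4*t**2 - 25*t - 100)) dt by partial fractions, (-6*t**2 - 37*t - 25)/(t**3 + 4*t**2 - 25*t - 100) = 1/(t + 5) - 3/(t + 4) - 4/(t - 5): now ∫(-4/(t - 5)) dt + ∫(-3/(t + 4)) dt + ∫(1/(t + 5)) dt.
Step 2. Evaluate the standard form [assuming t > -4]: now -3*log(t + 4) + ∫(-4/(t - 5)) dt + ∫(1/(t + 5)) dt.
Step 3. Evaluate the standard form [assuming t > 5]: now -4*log(t - 5) - 3*log(t + 4) + ∫(1/(t + 5)) dt.
Step 4. Evaluate the standard form [assuming t > -5]: now -4*log(t - 5) - 3*log(t + 4) + log(t + 5).
Answer: -4*log(t - 5) - 3*log(t + 4) + log(t + 5).


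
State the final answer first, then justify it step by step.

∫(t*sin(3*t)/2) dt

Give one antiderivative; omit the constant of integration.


The answer is -t*cos(3*t)/6 + sin(3*t)/18.
Step 1. Integrate ∫(t*sin(3*t)/2) dt by parts with u = t, dv = (sin(3*t)/2) dt, so v = -cos(3*t)/6: now -t*cos(3*t)/6 + ∫(cos(3*t)/6) dt.
Step 2. Evaluate the standard form: now -t*cos(3*t)/6 + sin(3*t)/18.
Answer: -t*cos(3*t)/6 + sin(3*t)/18.


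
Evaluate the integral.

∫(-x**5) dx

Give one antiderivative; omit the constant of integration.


Answer: -x**6/6.


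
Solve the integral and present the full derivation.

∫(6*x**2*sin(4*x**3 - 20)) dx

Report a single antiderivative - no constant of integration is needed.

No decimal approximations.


Step 1. Substitute u = x**3 - 5, turning ∫(6*x**2*sin(4*x**3 - 20)) dx into ∫(2*sin(4*u)) du: now ∫(2*sin(4*u)) du.
Step 2. Evaluate the standard form: now -cos(4*u)/2.
Step 3. Substitute back u = x**3 - 5: now -cos(4*x**3 - 20)/2.
Answer: -cos(4*x**3 - 20)/2.


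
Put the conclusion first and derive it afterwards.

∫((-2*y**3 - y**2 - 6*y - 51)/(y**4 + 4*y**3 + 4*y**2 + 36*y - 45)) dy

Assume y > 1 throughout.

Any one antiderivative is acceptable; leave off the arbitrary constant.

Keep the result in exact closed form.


The answer is -log(y - 1) - log(y + 5) + atan(y/3).
Step 1. Decompose ∫((-2*y**3 - y**2 - 6*y - 51)/(y**4 + 4*y**3 + 4*y**2 + 36*y - 45)) dy by partial fractions, (-2*y**3 - y**2 - 6*y - 51)/(y**4 + 4*y**3 + 4*y**2 + 36*y - 45) = 3/(y**2 + 9) - 1/(y + 5) - 1/(y - 1): now ∫(-1/(y - 1)) dy + ∫(-1/(y + 5)) dy + ∫(3/(y**2 + 9)) dy.
Step 2. Evaluate the standard form [assuming y > 1]: now -log(y - 1) + ∫(-1/(y + 5)) dy + ∫(3/(y**2 + 9)) dy.
Step 3. Evaluate the standard form [assuming y > -5]: now -log(y - 1) - log(y + 5) + ∫(3/(y**2 + 9)) dy.
Step 4. Evaluate the standard form: now -log(y - 1) - log(y + 5) + atan(y/3).
Answer: -log(y - 1) - log(y + 5) + atan(y/3).


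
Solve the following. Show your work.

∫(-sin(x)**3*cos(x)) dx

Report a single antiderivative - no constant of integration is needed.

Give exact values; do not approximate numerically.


Step 1. Substitute u = sin(x), turning ∫(-sin(x)**3*cos(x)) dx into ∫(-u**3) du: now ∫(-u**3) du.
Step 2. Evaluate the standard form: now -u**4/4.
Step 3. Substitute back u = sin(x): now -sin(x)**4/4.
Answer: -sin(x)**4/4.


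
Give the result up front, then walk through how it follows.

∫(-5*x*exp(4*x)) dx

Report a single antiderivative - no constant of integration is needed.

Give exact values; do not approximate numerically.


The answer is -5*x*exp(4*x)/4 + 5*exp(4*x)/16.
Step 1. Integrate ∫(-5*x*exp(4*x)) dx by parts with u = x, dv = (-5*exp(4*x)) dx, so v = -5*exp(4*x)/4: now -5*x*exp(4*x)/4 + ∫(5*exp(4*x)/4) dx.
Step 2. Evaluate the standard form: now -5*x*exp(4*x)/4 + 5*exp(4*x)/16.
Answer: -5*x*exp(4*x)/4 + 5*exp(4*x)/16.


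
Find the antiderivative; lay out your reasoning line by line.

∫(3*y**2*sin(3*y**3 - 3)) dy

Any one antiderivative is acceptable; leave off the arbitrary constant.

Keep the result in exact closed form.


Step 1. Substitute u = y**3 - 1, turning ∫(3*y**2*sin(3*y**3 - 3)) dy into ∫(sin(3*u)) du: now ∫(sin(3*u)) du.
Step 2. Evaluate the standard form: now -cos(3*u)/3.
Step 3. Substitute back u = y**3 - 1: now -cos(3*y**3 - 3)/3.
Answer: -cos(3*y**3 - 3)/3.


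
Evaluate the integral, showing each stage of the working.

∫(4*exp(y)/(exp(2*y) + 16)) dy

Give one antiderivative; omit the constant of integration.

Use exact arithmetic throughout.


Step 1. Substitute u = exp(y), turning ∫(4*exp(y)/(exp(2*y) + 16)) dy into ∫(4/(u**2 + 16)) du: now ∫(4/(u**2 + 16)) du.
Step 2. Evaluate the standard form: now atan(u/4).
Step 3. Substitute back u = exp(y): now atan(exp(y)/4).
Answer: atan(exp(y)/4).


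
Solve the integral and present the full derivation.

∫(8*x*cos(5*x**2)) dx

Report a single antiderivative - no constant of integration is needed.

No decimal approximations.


Step 1. Substitute u = x**2, turning ∫(8*x*cos(5*x**2)) dx into ∫(4*cos(5*u)) du: now ∫(4*cos(5*u)) du.
Step 2. Evaluate the standard form: now 4*sin(5*u)/5.
Step 3. Substitute back u = x**2: now 4*sin(5*x**2)/5.
Answer: 4*sin(5*x**2)/5.


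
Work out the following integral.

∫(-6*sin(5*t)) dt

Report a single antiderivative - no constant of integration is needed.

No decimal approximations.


Answer: 6*cos(5*t)/5.


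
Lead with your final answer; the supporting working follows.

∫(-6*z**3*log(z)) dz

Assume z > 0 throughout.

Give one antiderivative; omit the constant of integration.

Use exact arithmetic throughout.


The answer is -3*z**4*log(z)/2 + 3*z**4/8.
Step 1. Integrate ∫(-6*z**3*log(z)) dz by parts with u = log(z), dv = (-6*z**3) dz, so v = -3*z**4/2 [assuming z > 0]: now -3*z**4*log(z)/2 + ∫(3*z**3/2) dz.
Step 2. Evaluate the standard form: now -3*z**4*log(z)/2 + 3*z**4/8.
Answer: -3*z**4*log(z)/2 + 3*z**4/8.


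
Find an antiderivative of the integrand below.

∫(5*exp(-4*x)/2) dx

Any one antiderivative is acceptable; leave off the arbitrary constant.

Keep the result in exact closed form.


Answer: -5*exp(-4*x)/8.


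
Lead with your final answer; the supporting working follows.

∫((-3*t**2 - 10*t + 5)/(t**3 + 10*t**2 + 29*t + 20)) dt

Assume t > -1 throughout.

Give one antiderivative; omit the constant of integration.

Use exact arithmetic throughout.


The answer is log(t + 1) + log(t + 4) - 5*log(t + 5).
Step 1. Decompose ∫((-3*t**2 - 10*t + 5)/(t**3 + 10*t**2 + 29*t + 20)) dt by partial fractions, (-3*t**2 - 10*t + 5)/(t**3 + 10*t**2 + 29*t + 20) = -5/(t + 5) + 1/(t + 4) + 1/(t + 1): now ∫(1/(t + 1)) dt + ∫(1/(t + 4)) dt + ∫(-5/(t + 5)) dt.
Step 2. Evaluate the standard form [assuming t > -1]: now log(t + 1) + ∫(1/(t + 4)) dt + ∫(-5/(t + 5)) dt.
Step 3. Evaluate the standard form [assuming t > -5]: now log(t + 1) - 5*log(t + 5) + ∫(1/(t + 4)) dt.
Step 4. Evaluate the standard form [assuming t > -4]: now log(t + 1) + log(t + 4) - 5*log(t + 5).
Answer: log(t + 1) + log(t + 4) - 5*log(t + 5).


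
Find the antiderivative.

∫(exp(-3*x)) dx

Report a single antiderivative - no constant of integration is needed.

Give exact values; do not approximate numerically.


Answer: -exp(-3*x)/3.


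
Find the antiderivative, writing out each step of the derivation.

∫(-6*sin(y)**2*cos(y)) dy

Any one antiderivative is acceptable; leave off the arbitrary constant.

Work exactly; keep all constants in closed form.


Step 1. Substitute u = sin(y), turning ∫(-6*sin(y)**2*cos(y)) dy into ∫(-6*u**2) du: now ∫(-6*u**2) du.
Step 2. Evaluate the standard form: now -2*u**3.
Step 3. Substitute back u = sin(y): now -2*sin(y)**3.
Answer: -2*sin(y)**3.


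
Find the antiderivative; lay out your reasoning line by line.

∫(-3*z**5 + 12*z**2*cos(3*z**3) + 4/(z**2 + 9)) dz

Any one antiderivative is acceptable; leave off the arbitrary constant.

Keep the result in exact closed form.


Step 1. Rewrite: now ∫(-3*z**5) dz + ∫(12*z**2*cos(3*z**3)) dz + ∫(4/(z**2 + 9)) dz.
Step 2. Evaluate the standard form: now 4*atan(z/3)/3 + ∫(-3*z**5) dz + ∫(12*z**2*cos(3*z**3)) dz.
Step 3. Evaluate the standard form: now -z**6/2 + 4*atan(z/3)/3 + ∫(12*z**2*cos(3*z**3)) dz.
Step 4. Substitute u = z**3, turning ∫(12*z**2*cos(3*z**3)) dz into ∫(4*cos(3*u)) du: now -z**6/2 + 4*atan(z/3)/3 + ∫(4*cos(3*u)) du.
Step 5. Evaluate the standard form: now -z**6/2 + 4*sin(3*u)/3 + 4*atan(z/3)/3.
Step 6. Substitute back u = z**3: now -z**6/2 + 4*sin(3*z**3)/3 + 4*atan(z/3)/3.
Answer: -z**6/2 + 4*sin(3*z**3)/3 + 4*atan(z/3)/3.


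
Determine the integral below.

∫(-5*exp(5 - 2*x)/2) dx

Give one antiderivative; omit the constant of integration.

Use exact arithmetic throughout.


Answer: 5*exp(5 - 2*x)/4.


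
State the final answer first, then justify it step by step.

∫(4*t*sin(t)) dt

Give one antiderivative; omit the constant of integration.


The answer is -4*t*cos(t) + 4*sin(t).
Step 1. Integrate ∫(4*t*sin(t)) dt by parts with u = t, dv = (4*sin(t)) dt, so v = -4*cos(t): now -4*t*cos(t) + ∫(4*cos(t)) dt.
Step 2. Evaluate the standard form: now -4*t*cos(t) + 4*sin(t).
Answer: -4*t*cos(t) + 4*sin(t).


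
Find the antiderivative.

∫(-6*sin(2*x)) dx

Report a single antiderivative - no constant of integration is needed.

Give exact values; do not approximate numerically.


Answer: 3*cos(2*x).


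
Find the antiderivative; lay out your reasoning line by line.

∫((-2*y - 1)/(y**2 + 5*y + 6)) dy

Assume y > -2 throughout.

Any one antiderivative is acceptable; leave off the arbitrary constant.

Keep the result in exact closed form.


Step 1. Decompose ∫((-2*y - 1)/(y**2 + 5*y + 6)) dy by partial fractions, (-2*y - 1)/(y**2 + 5*y + 6) = -5/(y + 3) + 3/(y + 2): now ∫(3/(y + 2)) dy + ∫(-5/(y + 3)) dy.
Step 2. Evaluate the standard form [assuming y > -3]: now -5*log(y + 3) + ∫(3/(y + 2)) dy.
Step 3. Evaluate the standard form [assuming y > -2]: now 3*log(y + 2) - 5*log(y + 3).
Answer: 3*log(y + 2) - 5*log(y + 3).


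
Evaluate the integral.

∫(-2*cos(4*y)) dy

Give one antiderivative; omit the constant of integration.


Answer: -sin(4*y)/2.


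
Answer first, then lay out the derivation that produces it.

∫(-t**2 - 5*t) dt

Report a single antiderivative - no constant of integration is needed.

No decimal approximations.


The answer is -t**3/3 - 5*t**2/2.
Step 1. Rewrite: now ∫(-5*t) dt + ∫(-t**2) dt.
Step 2. Evaluate the standard form: now -t**3/3 + ∫(-5*t) dt.
Step 3. Evaluate the standard form: now -t**3/3 - 5*t**2/2.
Answer: -t**3/3 - 5*t**2/2.


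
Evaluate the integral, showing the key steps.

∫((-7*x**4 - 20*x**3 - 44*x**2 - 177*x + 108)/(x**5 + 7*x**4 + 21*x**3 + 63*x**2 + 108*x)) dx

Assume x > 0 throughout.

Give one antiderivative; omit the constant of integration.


Step 1. Decompose ∫((-7*x**4 - 20*x**3 - 44*x**2 - 177*x + 108)/(x**5 + 7*x**4 + 21*x**3 + 63*x**2 + 108*x)) dx by partial fractions, (-7*x**4 - 20*x**3 - 44*x**2 - 177*x + 108)/(x**5 + 7*x**4 + 21*x**3 + 63*x**2 + 108*x) = 1/(x**2 + 9) - 4/(x + 4) - 4/(x + 3) + 1/x: now ∫(1/x) dx + ∫(-4/(x + 3)) dx + ∫(-4/(x + 4)) dx + ∫(1/(x**2 + 9)) dx.
Step 2. Evaluate the standard form [assuming x > -3]: now -4*log(x + 3) + ∫(1/x) dx + ∫(-4/(x + 4)) dx + ∫(1/(x**2 + 9)) dx.
Step 3. Evaluate the standard form [assuming x > -4]: now -4*log(x + 3) - 4*log(x + 4) + ∫(1/x) dx + ∫(1/(x**2 + 9)) dx.
Step 4. Evaluate the standard form [assuming x > 0]: now log(x) - 4*log(x + 3) - 4*log(x + 4) + ∫(1/(x**2 + 9)) dx.
Step 5. Evaluate the standard form: now log(x) - 4*log(x + 3) - 4*log(x + 4) + atan(x/3)/3.
Answer: log(x) - 4*log(x + 3) - 4*log(x + 4) + atan(x/3)/3.


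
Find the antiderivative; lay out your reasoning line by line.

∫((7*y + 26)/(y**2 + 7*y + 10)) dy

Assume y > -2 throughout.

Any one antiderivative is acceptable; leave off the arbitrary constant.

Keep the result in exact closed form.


Step 1. Decompose ∫((7*y + 26)/(y**2 + 7*y + 10)) dy by partial fractions, (7*y + 26)/(y**2 + 7*y + 10) = 3/(y + 5) + 4/(y + 2): now ∫(4/(y + 2)) dy + ∫(3/(y + 5)) dy.
Step 2. Evaluate the standard form [assuming y > -5]: now 3*log(y + 5) + ∫(4/(y + 2)) dy.
Step 3. Evaluate the standard form [assuming y > -2]: now 4*log(y + 2) + 3*log(y + 5).
Answer: 4*log(y + 2) + 3*log(y + 5).


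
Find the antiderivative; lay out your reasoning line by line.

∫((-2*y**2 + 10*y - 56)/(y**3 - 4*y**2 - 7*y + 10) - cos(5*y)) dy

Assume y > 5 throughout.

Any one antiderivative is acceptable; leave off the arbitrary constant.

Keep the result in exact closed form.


Step 1. Rewrite: now ∫((-2*y**2 + 10*y - 56)/(y**3 - 4*y**2 - 7*y + 10)) dy + ∫(-cos(5*y)) dy.
Step 2. Decompose ∫((-2*y**2 + 10*y - 56)/(y**3 - 4*y**2 - 7*y + 10)) dy by partial fractions, (-2*y**2 + 10*y - 56)/(y**3 - 4*y**2 - 7*y + 10) = -4/(y + 2) + 4/(y - 1) - 2/(y - 5): now ∫(-2/(y - 5)) dy + ∫(4/(y - 1)) dy + ∫(-4/(y + 2)) dy + ∫(-cos(5*y)) dy.
Step 3. Evaluate the standard form [assuming y > 5]: now -2*log(y - 5) + ∫(4/(y - 1)) dy + ∫(-4/(y + 2)) dy + ∫(-cos(5*y)) dy.
Step 4. Evaluate the standard form [assuming y > -2]: now -2*log(y - 5) - 4*log(y + 2) + ∫(4/(y - 1)) dy + ∫(-cos(5*y)) dy.
Step 5. Evaluate the standard form [assuming y > 1]: now -2*log(y - 5) + 4*log(y - 1) - 4*log(y + 2) + ∫(-cos(5*y)) dy.
Step 6. Evaluate the standard form: now -2*log(y - 5) + 4*log(y - 1) - 4*log(y + 2) - sin(5*y)/5.
Answer: -2*log(y - 5) + 4*log(y - 1) - 4*log(y + 2) - sin(5*y)/5.


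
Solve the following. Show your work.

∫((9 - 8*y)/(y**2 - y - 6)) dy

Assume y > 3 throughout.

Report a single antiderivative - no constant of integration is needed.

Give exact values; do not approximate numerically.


Step 1. Decompose ∫((9 - 8*y)/(y**2 - y - 6)) dy by partial fractions, (9 - 8*y)/(y**2 - y - 6) = -5/(y + 2) - 3/(y - 3): now ∫(-3/(y - 3)) dy + ∫(-5/(y + 2)) dy.
Step 2. Evaluate the standard form [assuming y > 3]: now -3*log(y - 3) + ∫(-5/(y + 2)) dy.
Step 3. Evaluate the standard form [assuming y > -2]: now -3*log(y - 3) - 5*log(y + 2).
Answer: -3*log(y - 3) - 5*log(y + 2).


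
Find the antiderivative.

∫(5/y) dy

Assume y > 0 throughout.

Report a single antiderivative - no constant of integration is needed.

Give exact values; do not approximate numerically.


Answer: 5*log(y).


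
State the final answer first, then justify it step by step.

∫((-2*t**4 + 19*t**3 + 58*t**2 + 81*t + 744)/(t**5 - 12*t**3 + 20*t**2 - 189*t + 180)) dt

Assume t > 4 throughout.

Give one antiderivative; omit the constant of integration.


The answer is 4*log(t - 4) - 5*log(t - 1) - log(t + 5) + atan(t/3).
Step 1. Decompose ∫((-2*t**4 + 19*t**3 + 58*t**2 + 81*t + 744)/(t**5 - 12*t**3 + 20*t**2 - 189*t + 180)) dt by partial fractions, (-2*t**4 + 19*t**3 + 58*t**2 + 81*t + 744)/(t**5 - 12*t**3 + 20*t**2 - 189*t + 180) = 3/(t**2 + 9) - 1/(t + 5) - 5/(t - 1) + 4/(t - 4): now ∫(4/(t - 4)) dt + ∫(-5/(t - 1)) dt + ∫(-1/(t + 5)) dt + ∫(3/(t**2 + 9)) dt.
Step 2. Evaluate the standard form [assuming t > 4]: now 4*log(t - 4) + ∫(-5/(t - 1)) dt + ∫(-1/(t + 5)) dt + ∫(3/(t**2 + 9)) dt.
Step 3. Evaluate the standard form [assuming t > -5]: now 4*log(t - 4) - log(t + 5) + ∫(-5/(t - 1)) dt + ∫(3/(t**2 + 9)) dt.
Step 4. Evaluate the standard form [assuming t > 1]: now 4*log(t - 4) - 5*log(t - 1) - log(t + 5) + ∫(3/(t**2 + 9)) dt.
Step 5. Evaluate the standard form: now 4*log(t - 4) - 5*log(t - 1) - log(t + 5) + atan(t/3).
Answer: 4*log(t - 4) - 5*log(t - 1) - log(t + 5) + atan(t/3).


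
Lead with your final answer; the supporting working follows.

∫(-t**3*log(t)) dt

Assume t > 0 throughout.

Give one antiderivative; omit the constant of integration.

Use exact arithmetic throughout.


The answer is -t**4*log(t)/4 + t**4/16.
Step 1. Integrate ∫(-t**3*log(t)) dt by parts with u = log(t), dv = (-t**3) dt, so v = -t**4/4 [assuming t > 0]: now -t**4*log(t)/4 + ∫(t**3/4) dt.
Step 2. Evaluate the standard form: now -t**4*log(t)/4 + t**4/16.
Answer: -t**4*log(t)/4 + t**4/16.


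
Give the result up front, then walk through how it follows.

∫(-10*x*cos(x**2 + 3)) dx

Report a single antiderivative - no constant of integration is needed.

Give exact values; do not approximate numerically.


The answer is -5*sin(x**2 + 3).
Step 1. Substitute u = x**2 + 3, turning ∫(-10*x*cos(x**2 + 3)) dx into ∫(-5*cos(u)) du: now ∫(-5*cos(u)) du.
Step 2. Evaluate the standard form: now -5*sin(u).
Step 3. Substitute back u = x**2 + 3: now -5*sin(x**2 + 3).
Answer: -5*sin(x**2 + 3).


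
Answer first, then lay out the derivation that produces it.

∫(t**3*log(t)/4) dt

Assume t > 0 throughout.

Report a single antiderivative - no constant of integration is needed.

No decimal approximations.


The answer is t**4*log(t)/16 - t**4/64.
Step 1. Integrate ∫(t**3*log(t)/4) dt by parts with u = log(t), dv = (t**3/4) dt, so v = t**4/16 [assuming t > 0]: now t**4*log(t)/16 + ∫(-t**3/16) dt.
Step 2. Evaluate the standard form: now t**4*log(t)/16 - t**4/64.
Answer: t**4*log(t)/16 - t**4/64.


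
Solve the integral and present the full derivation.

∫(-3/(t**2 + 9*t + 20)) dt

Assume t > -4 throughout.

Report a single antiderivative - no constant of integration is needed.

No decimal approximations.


Step 1. Decompose ∫(-3/(t**2 + 9*t + 20)) dt by partial fractions, -3/(t**2 + 9*t + 20) = 3/(t + 5) - 3/(t + 4): now ∫(-3/(t + 4)) dt + ∫(3/(t + 5)) dt.
Step 2. Evaluate the standard form [assuming t > -4]: now -3*log(t + 4) + ∫(3/(t + 5)) dt.
Step 3. Evaluate the standard form [assuming t > -5]: now -3*log(t + 4) + 3*log(t + 5).
Answer: -3*log(t + 4) + 3*log(t + 5).


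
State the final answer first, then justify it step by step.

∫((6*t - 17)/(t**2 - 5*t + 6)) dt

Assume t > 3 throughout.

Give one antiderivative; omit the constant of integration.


The answer is log(t - 3) + 5*log(t - 2).
Step 1. Decompose ∫((6*t - 17)/(t**2 - 5*t + 6)) dt by partial fractions, (6*t - 17)/(t**2 - 5*t + 6) = 5/(t - 2) + 1/(t - 3): now ∫(1/(t - 3)) dt + ∫(5/(t - 2)) dt.
Step 2. Evaluate the standard form [assuming t > 3]: now log(t - 3) + ∫(5/(t - 2)) dt.
Step 3. Evaluate the standard form [assuming t > 2]: now log(t - 3) + 5*log(t - 2).
Answer: log(t - 3) + 5*log(t - 2).


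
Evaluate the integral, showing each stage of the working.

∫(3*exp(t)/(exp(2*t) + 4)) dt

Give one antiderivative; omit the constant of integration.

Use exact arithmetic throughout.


Step 1. Substitute u = exp(t), turning ∫(3*exp(t)/(exp(2*t) + 4)) dt into ∫(3/(u**2 + 4)) du: now ∫(3/(u**2 + 4)) du.
Step 2. Evaluate the standard form: now 3*atan(u/2)/2.
Step 3. Substitute back u = exp(t): now 3*atan(exp(t)/2)/2.
Answer: 3*atan(exp(t)/2)/2.


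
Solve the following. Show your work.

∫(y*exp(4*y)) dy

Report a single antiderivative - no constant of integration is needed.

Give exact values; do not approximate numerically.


Step 1. Integrate ∫(y*exp(4*y)) dy by parts with u = y, dv = (exp(4*y)) dy, so v = exp(4*y)/4: now y*exp(4*y)/4 + ∫(-exp(4*y)/4) dy.
Step 2. Evaluate the standard form: now y*exp(4*y)/4 - exp(4*y)/16.
Answer: y*exp(4*y)/4 - exp(4*y)/16.


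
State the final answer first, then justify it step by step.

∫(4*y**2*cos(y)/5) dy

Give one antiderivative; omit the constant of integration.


The answer is 4*y**2*sin(y)/5 + 8*y*cos(y)/5 - 8*sin(y)/5.
Step 1. Integrate ∫(4*y**2*cos(y)/5) dy by parts with u = y**2, dv = (4*cos(y)/5) dy, so v = 4*sin(y)/5: now 4*y**2*sin(y)/5 + ∫(-8*y*sin(y)/5) dy.
Step 2. Integrate ∫(-8*y*sin(y)/5) dy by parts with u = y, dv = (-8*sin(y)/5) dy, so v = 8*cos(y)/5: now 4*y**2*sin(y)/5 + 8*y*cos(y)/5 + ∫(-8*cos(y)/5) dy.
Step 3. Evaluate the standard form: now 4*y**2*sin(y)/5 + 8*y*cos(y)/5 - 8*sin(y)/5.
Answer: 4*y**2*sin(y)/5 + 8*y*cos(y)/5 - 8*sin(y)/5.


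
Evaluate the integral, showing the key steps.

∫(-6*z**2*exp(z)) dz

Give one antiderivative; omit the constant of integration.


Step 1. Integrate ∫(-6*z**2*exp(z)) dz by parts with u = z**2, dv = (-6*exp(z)) dz, so v = -6*exp(z): now -6*z**2*exp(z) + ∫(12*z*exp(z)) dz.
Step 2. Integrate ∫(12*z*exp(z)) dz by parts with u = z, dv = (12*exp(z)) dz, so v = 12*exp(z): now -6*z**2*exp(z) + 12*z*exp(z) + ∫(-12*exp(z)) dz.
Step 3. Evaluate the standard form: now -6*z**2*exp(z) + 12*z*exp(z) - 12*exp(z).
Answer: -6*z**2*exp(z) + 12*z*exp(z) - 12*exp(z).


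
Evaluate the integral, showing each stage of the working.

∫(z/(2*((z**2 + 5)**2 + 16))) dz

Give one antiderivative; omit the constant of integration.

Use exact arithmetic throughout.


Step 1. Substitute u = z**2 + 5, turning ∫(z/(2*((z**2 + 5)**2 + 16))) dz into ∫(1/(4*(u**2 + 16))) du: now ∫(1/(4*(u**2 + 16))) du.
Step 2. Evaluate the standard form: now atan(u/4)/16.
Step 3. Substitute back u = z**2 + 5: now atan(z**2/4 + 5/4)/16.
Answer: atan(z**2/4 + 5/4)/16.


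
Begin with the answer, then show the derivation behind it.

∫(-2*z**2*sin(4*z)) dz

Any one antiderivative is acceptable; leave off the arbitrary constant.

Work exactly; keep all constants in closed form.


The answer is z**2*cos(4*z)/2 - z*sin(4*z)/4 - cos(4*z)/16.
Step 1. Integrate ∫(-2*z**2*sin(4*z)) dz by parts with u = z**2, dv = (-2*sin(4*z)) dz, so v = cos(4*z)/2: now z**2*cos(4*z)/2 + ∫(-z*cos(4*z)) dz.
Step 2. Integrate ∫(-z*cos(4*z)) dz by parts with u = z, dv = (-cos(4*z)) dz, so v = -sin(4*z)/4: now z**2*cos(4*z)/2 - z*sin(4*z)/4 + ∫(sin(4*z)/4) dz.
Step 3. Evaluate the standard form: now z**2*cos(4*z)/2 - z*sin(4*z)/4 - cos(4*z)/16.
Answer: z**2*cos(4*z)/2 - z*sin(4*z)/4 - cos(4*z)/16.


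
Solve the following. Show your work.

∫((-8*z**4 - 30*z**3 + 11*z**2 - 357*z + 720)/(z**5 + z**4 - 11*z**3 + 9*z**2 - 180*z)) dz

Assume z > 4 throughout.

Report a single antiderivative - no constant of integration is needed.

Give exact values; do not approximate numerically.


Step 1. Decompose ∫((-8*z**4 - 30*z**3 + 11*z**2 - 357*z + 720)/(z**5 + z**4 - 11*z**3 + 9*z**2 - 180*z)) dz by partial fractions, (-8*z**4 - 30*z**3 + 11*z**2 - 357*z + 720)/(z**5 + z**4 - 11*z**3 + 9*z**2 - 180*z) = 3/(z**2 + 9) + 1/(z + 5) - 5/(z - 4) - 4/z: now ∫(-4/z) dz + ∫(-5/(z - 4)) dz + ∫(1/(z + 5)) dz + ∫(3/(z**2 + 9)) dz.
Step 2. Evaluate the standard form [assuming z > 4]: now -5*log(z - 4) + ∫(-4/z) dz + ∫(1/(z + 5)) dz + ∫(3/(z**2 + 9)) dz.
Step 3. Evaluate the standard form [assuming z > 0]: now -4*log(z) - 5*log(z - 4) + ∫(1/(z + 5)) dz + ∫(3/(z**2 + 9)) dz.
Step 4. Evaluate the standard form [assuming z > -5]: now -4*log(z) - 5*log(z - 4) + log(z + 5) + ∫(3/(z**2 + 9)) dz.
Step 5. Evaluate the standard form: now -4*log(z) - 5*log(z - 4) + log(z + 5) + atan(z/3).
Answer: -4*log(z) - 5*log(z - 4) + log(z + 5) + atan(z/3).


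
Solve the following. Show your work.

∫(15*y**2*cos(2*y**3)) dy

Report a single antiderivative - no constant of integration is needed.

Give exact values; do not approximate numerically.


Step 1. Substitute u = y**3, turning ∫(15*y**2*cos(2*y**3)) dy into ∫(5*cos(2*u)) du: now ∫(5*cos(2*u)) du.
Step 2. Evaluate the standard form: now 5*sin(2*u)/2.
Step 3. Substitute back u = y**3: now 5*sin(2*y**3)/2.
Answer: 5*sin(2*y**3)/2.


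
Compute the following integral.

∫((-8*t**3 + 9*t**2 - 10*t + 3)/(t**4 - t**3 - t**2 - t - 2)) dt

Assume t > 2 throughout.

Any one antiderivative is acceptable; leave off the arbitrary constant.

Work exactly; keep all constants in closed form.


Answer: -3*log(t - 2) - 5*log(t + 1) + 2*atan(t).


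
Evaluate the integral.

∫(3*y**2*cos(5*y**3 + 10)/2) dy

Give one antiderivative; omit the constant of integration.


Answer: sin(5*y**3 + 10)/10.


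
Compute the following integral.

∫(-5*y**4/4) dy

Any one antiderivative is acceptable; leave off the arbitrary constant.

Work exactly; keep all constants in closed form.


Answer: -y**5/4.


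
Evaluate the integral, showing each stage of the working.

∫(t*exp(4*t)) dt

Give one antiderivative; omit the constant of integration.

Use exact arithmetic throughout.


Step 1. Integrate ∫(t*exp(4*t)) dt by parts with u = t, dv = (exp(4*t)) dt, so v = exp(4*t)/4: now t*exp(4*t)/4 + ∫(-exp(4*t)/4) dt.
Step 2. Evaluate the standard form: now t*exp(4*t)/4 - exp(4*t)/16.
Answer: t*exp(4*t)/4 - exp(4*t)/16.


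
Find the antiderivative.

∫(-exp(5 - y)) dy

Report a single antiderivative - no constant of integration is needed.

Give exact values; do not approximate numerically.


Answer: exp(5 - y).


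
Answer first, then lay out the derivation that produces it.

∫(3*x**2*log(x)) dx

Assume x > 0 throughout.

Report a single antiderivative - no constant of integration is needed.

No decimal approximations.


The answer is x**3*log(x) - x**3/3.
Step 1. Integrate ∫(3*x**2*log(x)) dx by parts with u = log(x), dv = (3*x**2) dx, so v = x**3 [assuming x > 0]: now x**3*log(x) + ∫(-x**2) dx.
Step 2. Evaluate the standard form: now x**3*log(x) - x**3/3.
Answer: x**3*log(x) - x**3/3.


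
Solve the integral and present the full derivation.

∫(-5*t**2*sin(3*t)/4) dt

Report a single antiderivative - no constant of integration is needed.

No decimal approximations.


Step 1. Integrate ∫(-5*t**2*sin(3*t)/4) dt by parts with u = t**2, dv = (-5*sin(3*t)/4) dt, so v = 5*cos(3*t)/12: now 5*t**2*cos(3*t)/12 + ∫(-5*t*cos(3*t)/6) dt.
Step 2. Integrate ∫(-5*t*cos(3*t)/6) dt by parts with u = t, dv = (-5*cos(3*t)/6) dt, so v = -5*sin(3*t)/18: now 5*t**2*cos(3*t)/12 - 5*t*sin(3*t)/18 + ∫(5*sin(3*t)/18) dt.
Step 3. Evaluate the standard form: now 5*t**2*cos(3*t)/12 - 5*t*sin(3*t)/18 - 5*cos(3*t)/54.
Answer: 5*t**2*cos(3*t)/12 - 5*t*sin(3*t)/18 - 5*cos(3*t)/54.


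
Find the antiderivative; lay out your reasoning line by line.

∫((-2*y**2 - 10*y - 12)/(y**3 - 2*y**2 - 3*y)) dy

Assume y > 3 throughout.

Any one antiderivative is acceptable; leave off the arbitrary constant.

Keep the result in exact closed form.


Step 1. Decompose ∫((-2*y**2 - 10*y - 12)/(y**3 - 2*y**2 - 3*y)) dy by partial fractions, (-2*y**2 - 10*y - 12)/(y**3 - 2*y**2 - 3*y) = -1/(y + 1) - 5/(y - 3) + 4/y: now ∫(4/y) dy + ∫(-5/(y - 3)) dy + ∫(-1/(y + 1)) dy.
Step 2. Evaluate the standard form [assuming y > 0]: now 4*log(y) + ∫(-5/(y - 3)) dy + ∫(-1/(y + 1)) dy.
Step 3. Evaluate the standard form [assuming y > -1]: now 4*log(y) - log(y + 1) + ∫(-5/(y - 3)) dy.
Step 4. Evaluate the standard form [assuming y > 3]: now 4*log(y) - 5*log(y - 3) - log(y + 1).
Answer: 4*log(y) - 5*log(y - 3) - log(y + 1).


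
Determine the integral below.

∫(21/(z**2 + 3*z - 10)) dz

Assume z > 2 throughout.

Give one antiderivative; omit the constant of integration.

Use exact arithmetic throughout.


Answer: 3*log(z - 2) - 3*log(z + 5).


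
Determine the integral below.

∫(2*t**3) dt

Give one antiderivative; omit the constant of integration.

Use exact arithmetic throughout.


Answer: t**4/2.


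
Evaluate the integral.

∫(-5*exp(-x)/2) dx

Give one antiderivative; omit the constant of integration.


Answer: 5*exp(-x)/2.


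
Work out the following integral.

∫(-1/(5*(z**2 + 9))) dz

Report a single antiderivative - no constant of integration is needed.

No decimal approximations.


Answer: -atan(z/3)/15.


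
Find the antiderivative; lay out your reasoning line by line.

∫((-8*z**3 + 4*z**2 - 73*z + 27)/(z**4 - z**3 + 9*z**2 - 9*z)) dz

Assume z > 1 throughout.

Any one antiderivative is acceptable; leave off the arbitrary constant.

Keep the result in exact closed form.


Step 1. Decompose ∫((-8*z**3 + 4*z**2 - 73*z + 27)/(z**4 - z**3 + 9*z**2 - 9*z)) dz by partial fractions, (-8*z**3 + 4*z**2 - 73*z + 27)/(z**4 - z**3 + 9*z**2 - 9*z) = 1/(z**2 + 9) - 5/(z - 1) - 3/z: now ∫(-3/z) dz + ∫(-5/(z - 1)) dz + ∫(1/(z**2 + 9)) dz.
Step 2. Evaluate the standard form [assuming z > 1]: now -5*log(z - 1) + ∫(-3/z) dz + ∫(1/(z**2 + 9)) dz.
Step 3. Evaluate the standard form [assuming z > 0]: now -3*log(z) - 5*log(z - 1) + ∫(1/(z**2 + 9)) dz.
Step 4. Evaluate the standard form: now -3*log(z) - 5*log(z - 1) + atan(z/3)/3.
Answer: -3*log(z) - 5*log(z - 1) + atan(z/3)/3.


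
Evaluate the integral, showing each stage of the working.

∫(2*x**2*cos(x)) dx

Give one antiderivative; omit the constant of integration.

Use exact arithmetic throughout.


Step 1. Integrate ∫(2*x**2*cos(x)) dx by parts with u = x**2, dv = (2*cos(x)) dx, so v = 2*sin(x): now 2*x**2*sin(x) + ∫(-4*x*sin(x)) dx.
Step 2. Integrate ∫(-4*x*sin(x)) dx by parts with u = x, dv = (-4*sin(x)) dx, so v = 4*cos(x): now 2*x**2*sin(x) + 4*x*cos(x) + ∫(-4*cos(x)) dx.
Step 3. Evaluate the standard form: now 2*x**2*sin(x) + 4*x*cos(x) - 4*sin(x).
Answer: 2*x**2*sin(x) + 4*x*cos(x) - 4*sin(x).
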